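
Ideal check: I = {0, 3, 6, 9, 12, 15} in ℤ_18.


Check ideal conditions for I = {0, 3, 6, 9, 12, 15} in ℤ_18:
(1) I is an additive subgroup? Yes
(2) For r ∈ ℤ_18 and a ∈ I: r·a ∈ I? Yes

Yes, I is an ideal of ℤ_18


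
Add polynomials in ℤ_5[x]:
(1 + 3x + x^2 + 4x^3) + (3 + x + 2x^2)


Add coefficients mod 5:
x^0: 1 + 3 = 4 (mod 5)
x^1: 3 + 1 = 4 (mod 5)
x^2: 1 + 2 = 3 (mod 5)
x^3: 4 + 0 = 4 (mod 5)
Result: 4 + 4x + 3x^2 + 4x^3

f + g = 4 + 4x + 3x^2 + 4x^3


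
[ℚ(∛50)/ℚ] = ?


∛50 has minimal polynomial x³ - 50 (irreducible over ℚ since 50 is not a perfect cube)

[ℚ(∛50)/ℚ] = 3


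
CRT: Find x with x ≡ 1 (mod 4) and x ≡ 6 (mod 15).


m₁ = 4, m₂ = 15, gcd = 1, so CRT applies. M = m₁·m₂ = 60
Let M₁ = M/m₁ = 15, M₂ = M/m₂ = 4
Find y₁ ≡ M₁⁻¹ (mod m₁): 15⁻¹ ≡ 3 (mod 4)
Find y₂ ≡ M₂⁻¹ (mod m₂): 4⁻¹ ≡ 4 (mod 15)
x = a₁·M₁·y₁ + a₂·M₂·y₂ = 1·15·3 + 6·4·4 = 141
Reduce mod 60: x ≡ 21
Check: 21 mod 4 = 1 ✓, 21 mod 15 = 6 ✓

x ≡ 21 (mod 60)


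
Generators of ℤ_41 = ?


g generates ℤ_n iff gcd(g,n) = 1
Prime factors of 41: 41
Generators are g ∈ {1,...,40} not divisible by any of these primes.
Generators: {1, 2, 3, 4, 5, 6, 7, 8, 9, 10, 11, 12, 13, 14, 15, 16, 17, 18, 19, 20, 21, 22, 23, 24, 25, 26, 27, 28, 29, 30, 31, 32, 33, 34, 35, 36, 37, 38, 39, 40}
Number of generators = φ(41) = 40

Generators of ℤ_41 = {1, 2, 3, 4, 5, 6, 7, 8, 9, 10, 11, 12, 13, 14, 15, 16, 17, 18, 19, 20, 21, 22, 23, 24, 25, 26, 27, 28, 29, 30, 31, 32, 33, 34, 35, 36, 37, 38, 39, 40}


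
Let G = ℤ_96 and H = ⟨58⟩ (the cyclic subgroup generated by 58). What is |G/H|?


|⟨58⟩| = n / gcd(58, 96) = 96 / 2 = 48
H is normal (ℤ_96 is abelian).
|G/H| = |G| / |H| = 96 / 48 = 2

|G/H| = 2


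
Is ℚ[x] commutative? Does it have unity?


Polynomial ring over ℚ (an integral domain) is a commutative integral domain with unity 1
Commutative: Yes
Integral domain: Yes
Has unity: Yes

ℚ[x]: Commutative=Yes, Unity=Yes


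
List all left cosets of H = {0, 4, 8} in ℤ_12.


H = {0, 4, 8}, |H| = 3
Number of cosets = |G|/|H| = 12/3 = 4
0 + H = {0, 4, 8}
1 + H = {1, 5, 9}
2 + H = {2, 6, 10}
3 + H = {3, 7, 11}

Cosets: 0+H={0,4,8}; 1+H={1,5,9}; 2+H={2,6,10}; 3+H={3,7,11}


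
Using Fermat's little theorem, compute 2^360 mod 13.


Fermat's little theorem: if p is prime and gcd(a,p)=1, then a^(p-1) ≡ 1 (mod p)
p = 13 is prime, gcd(2,13) = 1
Reduce exponent: 360 mod 12 = 0
So 2^360 ≡ 2^0 (mod 13)
2^0 = 1

2^360 ≡ 1 (mod 13)


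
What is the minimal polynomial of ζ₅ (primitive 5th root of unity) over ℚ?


ζ₅ is a root of Φ₅(x) = x⁴ + x³ + x² + x + 1, irreducible over ℚ

Minimal polynomial: x⁴ + x³ + x² + x + 1


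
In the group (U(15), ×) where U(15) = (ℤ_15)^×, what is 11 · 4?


Operation: multiplication mod 15
11 · 4 = (a × b) mod 15 with a = 11, b = 4

11 · 4 = 14


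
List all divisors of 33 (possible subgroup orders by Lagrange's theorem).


Lagrange's theorem: |H| divides |G|
|G| = 33
Divisors of 33: 1, 3, 11, 33

Possible subgroup orders: {1, 3, 11, 33}


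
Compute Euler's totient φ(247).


Factor n: 247 = 13 × 19
φ(n) = n · ∏(1 - 1/p) over distinct primes p | n
φ(247) = 247 · (1 - 1/13) · (1 - 1/19) = 216

φ(247) = 216


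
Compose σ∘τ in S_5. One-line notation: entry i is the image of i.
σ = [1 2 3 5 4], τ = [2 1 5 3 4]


σ∘τ: apply τ first, then σ
1 →τ 2 →σ 2
2 →τ 1 →σ 1
3 →τ 5 →σ 4
4 →τ 3 →σ 3
5 →τ 4 →σ 5

σ∘τ = [2 1 4 3 5]


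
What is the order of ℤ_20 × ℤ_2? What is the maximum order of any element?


|ℤ_20 × ℤ_2| = 20 × 2 = 40
Max element order = lcm(20,2) = 20
Cyclic? No (gcd=2)

|ℤ_20×ℤ_2| = 40, max element order = 20


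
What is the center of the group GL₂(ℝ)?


Z(G) = {g ∈ G | gx = xg for all x ∈ G}
Only scalar multiples of the identity commute with all invertible matrices

Z(GL₂(ℝ)) = {aI : a ∈ ℝ, a ≠ 0}


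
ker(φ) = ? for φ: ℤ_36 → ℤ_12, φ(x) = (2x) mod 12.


Kernel = preimage of identity
ker(φ) = {x ∈ ℤ_36 : 2x ≡ 0 (mod 12)}. Since 12 | 36, φ is well-defined. The kernel is the cyclic subgroup ⟨6⟩ of ℤ_36 (order 6), i.e. {0, 6, 12, 18, 24, 30}

ker(φ) = {0, 6, 12, 18, 24, 30}


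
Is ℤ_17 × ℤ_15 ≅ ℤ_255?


Comparing ℤ_17 × ℤ_15 and ℤ_255:
gcd(17,15) = 1, so ℤ_17 × ℤ_15 ≅ ℤ_255 (CRT)

Yes, ℤ_17 × ℤ_15 ≅ ℤ_255


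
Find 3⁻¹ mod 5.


Use the extended Euclidean algorithm to write 1 = 3·s + 5·t; then s mod 5 is the inverse.
Euclidean algorithm:
  3 = 0·5 + 3
  5 = 1·3 + 2
  3 = 1·2 + 1
  2 = 2·1 + 0
gcd(3,5) = 1
Back-substitution gives: 3·(2) + 5·(-1) = 1
So 3⁻¹ ≡ 2 ≡ 2 (mod 5)
Check: 3 × 2 = 6 ≡ 1 (mod 5) ✓

3⁻¹ ≡ 2 (mod 5)


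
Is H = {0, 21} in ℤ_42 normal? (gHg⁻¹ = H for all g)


H = {0, 21} in ℤ_42
ℤ_42 is abelian; every subgroup of an abelian group is normal

Yes, normal subgroup


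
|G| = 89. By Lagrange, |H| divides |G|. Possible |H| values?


Lagrange's theorem: |H| divides |G|
|G| = 89
Divisors of 89: 1, 89

Possible subgroup orders: {1, 89}


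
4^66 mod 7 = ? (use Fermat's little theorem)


Fermat's little theorem: if p is prime and gcd(a,p)=1, then a^(p-1) ≡ 1 (mod p)
p = 7 is prime, gcd(4,7) = 1
Reduce exponent: 66 mod 6 = 0
So 4^66 ≡ 4^0 (mod 7)
4^0 = 1

4^66 ≡ 1 (mod 7)


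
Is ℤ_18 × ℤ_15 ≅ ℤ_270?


Comparing ℤ_18 × ℤ_15 and ℤ_270:
gcd(18,15) = 3 ≠ 1. Max element order in ℤ_18×ℤ_15 is lcm(18,15) = 90 < 270, so it has no element of order 270

No, ℤ_18 × ℤ_15 ≇ ℤ_270


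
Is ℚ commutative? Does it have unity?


ℚ is a field: commutative, has unity, every nonzero element is a unit (hence an integral domain)
Commutative: Yes
Integral domain: Yes
Has unity: Yes

ℚ: Commutative=Yes, Unity=Yes


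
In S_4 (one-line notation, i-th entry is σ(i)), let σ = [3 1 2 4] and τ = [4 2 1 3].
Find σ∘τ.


σ∘τ: apply τ first, then σ
1 →τ 4 →σ 4
2 →τ 2 →σ 1
3 →τ 1 →σ 3
4 →τ 3 →σ 2

σ∘τ = [4 1 3 2]


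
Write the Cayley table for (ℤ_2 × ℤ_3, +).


Elements: {(0,0), (0,1), (0,2), (1,0), (1,1), (1,2)}
Operation: componentwise addition mod (2, 3)
Entry (a, b) = ((a₁+b₁) mod 2, (a₂+b₂) mod 3)

Cayley table:
      | (0,0) | (0,1) | (0,2) | (1,0) | (1,1) | (1,2)
(0,0) | (0,0) | (0,1) | (0,2) | (1,0) | (1,1) | (1,2)
(0,1) | (0,1) | (0,2) | (0,0) | (1,1) | (1,2) | (1,0)
(0,2) | (0,2) | (0,0) | (0,1) | (1,2) | (1,0) | (1,1)
(1,0) | (1,0) | (1,1) | (1,2) | (0,0) | (0,1) | (0,2)
(1,1) | (1,1) | (1,2) | (1,0) | (0,1) | (0,2) | (0,0)
(1,2) | (1,2) | (1,0) | (1,1) | (0,2) | (0,0) | (0,1)


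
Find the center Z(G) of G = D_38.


Z(G) = {g ∈ G | gx = xg for all x ∈ G}
For even n, Z(D_n) = {e, r^(n/2)}: the 180° rotation r^19 commutes with every reflection and rotation

Z(D_38) = {e, r^19}


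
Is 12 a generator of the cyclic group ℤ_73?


g generates ℤ_n iff gcd(g, n) = 1
gcd(12, 73) = 1
Since gcd = 1, 12 is a generator.

Yes, 12 generates ℤ_73


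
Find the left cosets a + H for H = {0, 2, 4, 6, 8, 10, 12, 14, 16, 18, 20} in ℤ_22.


H = {0, 2, 4, 6, 8, 10, 12, 14, 16, 18, 20}, |H| = 11
Number of cosets = |G|/|H| = 22/11 = 2
0 + H = {0, 2, 4, 6, 8, 10, 12, 14, 16, 18, 20}
1 + H = {1, 3, 5, 7, 9, 11, 13, 15, 17, 19, 21}

Cosets: 0+H={0,2,4,6,8,10,12,14,16,18,20}; 1+H={1,3,5,7,9,11,13,15,17,19,21}


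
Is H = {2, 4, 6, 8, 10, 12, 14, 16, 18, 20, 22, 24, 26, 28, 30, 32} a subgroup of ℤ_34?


Subgroup test for H = {2, 4, 6, 8, 10, 12, 14, 16, 18, 20, 22, 24, 26, 28, 30, 32} in (ℤ_34, +):
(1) 0 ∈ H? No
(2) Closure: for all a,b ∈ H, (a+b) mod 34 ∈ H? No  [counterexample: 2 + 32 = 0 ∉ H]
(3) Inverses: for all a ∈ H, -a mod 34 ∈ H? Yes

No, H is not a subgroup of ℤ_34


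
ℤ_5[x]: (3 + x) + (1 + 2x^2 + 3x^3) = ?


Add coefficients mod 5:
x^0: 3 + 1 = 4 (mod 5)
x^1: 1 + 0 = 1 (mod 5)
x^2: 0 + 2 = 2 (mod 5)
x^3: 0 + 3 = 3 (mod 5)
Result: 4 + x + 2x^2 + 3x^3

f + g = 4 + x + 2x^2 + 3x^3


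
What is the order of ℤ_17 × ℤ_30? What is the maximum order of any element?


|ℤ_17 × ℤ_30| = 17 × 30 = 510
Max element order = lcm(17,30) = 510
Cyclic? Yes (gcd=1)

|ℤ_17×ℤ_30| = 510, max element order = 510


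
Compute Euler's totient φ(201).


Factor n: 201 = 3 × 67
φ(n) = n · ∏(1 - 1/p) over distinct primes p | n
φ(201) = 201 · (1 - 1/3) · (1 - 1/67) = 132

φ(201) = 132


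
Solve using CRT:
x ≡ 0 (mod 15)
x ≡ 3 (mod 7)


m₁ = 15, m₂ = 7, gcd = 1, so CRT applies. M = m₁·m₂ = 105
Let M₁ = M/m₁ = 7, M₂ = M/m₂ = 15
Find y₁ ≡ M₁⁻¹ (mod m₁): 7⁻¹ ≡ 13 (mod 15)
Find y₂ ≡ M₂⁻¹ (mod m₂): 15⁻¹ ≡ 1 (mod 7)
x = a₁·M₁·y₁ + a₂·M₂·y₂ = 0·7·13 + 3·15·1 = 45
Reduce mod 105: x ≡ 45
Check: 45 mod 15 = 0 ✓, 45 mod 7 = 3 ✓

x ≡ 45 (mod 105)


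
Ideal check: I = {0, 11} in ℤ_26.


Check ideal conditions for I = {0, 11} in ℤ_26:
(1) I is an additive subgroup? No
(2) For r ∈ ℤ_26 and a ∈ I: r·a ∈ I? No  [counterexample: r=2, a=11, r·a mod 26 = 22 ∉ I]

No, I is not an ideal of ℤ_26


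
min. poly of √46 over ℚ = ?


√46 satisfies x² - 46 = 0, irreducible over ℚ since 46 is squarefree

Minimal polynomial: x² - 46


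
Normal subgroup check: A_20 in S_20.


H = A_20 in S_20
A_20 has index 2 in S_20, and every subgroup of index 2 is normal

Yes, normal subgroup


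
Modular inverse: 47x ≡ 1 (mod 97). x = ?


Use the extended Euclidean algorithm to write 1 = 47·s + 97·t; then s mod 97 is the inverse.
Euclidean algorithm:
  47 = 0·97 + 47
  97 = 2·47 + 3
  47 = 15·3 + 2
  3 = 1·2 + 1
  2 = 2·1 + 0
gcd(47,97) = 1
Back-substitution gives: 47·(-33) + 97·(16) = 1
So 47⁻¹ ≡ -33 ≡ 64 (mod 97)
Check: 47 × 64 = 3008 ≡ 1 (mod 97) ✓

47⁻¹ ≡ 64 (mod 97)


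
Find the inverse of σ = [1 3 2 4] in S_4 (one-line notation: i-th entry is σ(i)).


To find σ⁻¹, swap domain and range:
σ(1) = 1 → σ⁻¹(1) = 1
σ(2) = 3 → σ⁻¹(3) = 2
σ(3) = 2 → σ⁻¹(2) = 3
σ(4) = 4 → σ⁻¹(4) = 4

σ⁻¹ = [1 3 2 4]


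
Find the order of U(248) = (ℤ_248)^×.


U(n) is the group of units mod n; |U(n)| = φ(n)
|U(248)| = φ(248) = 120

|U(248) = (ℤ_248)^×| = 120


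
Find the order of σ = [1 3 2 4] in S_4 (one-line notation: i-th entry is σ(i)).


Cycle decomposition: (2 3)
Cycle lengths: 2
Order = lcm(2) = 2

ord(σ) = 2


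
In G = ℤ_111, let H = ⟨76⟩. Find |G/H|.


|⟨76⟩| = n / gcd(76, 111) = 111 / 1 = 111
H is normal (ℤ_111 is abelian).
|G/H| = |G| / |H| = 111 / 111 = 1

|G/H| = 1


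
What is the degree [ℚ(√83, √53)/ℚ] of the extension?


[ℚ(√83,√53):ℚ] = [ℚ(√83,√53):ℚ(√83)]·[ℚ(√83):ℚ] = 2·2 = 4

[ℚ(√83, √53)/ℚ] = 4


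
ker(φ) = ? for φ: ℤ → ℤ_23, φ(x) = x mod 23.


Kernel = preimage of identity
ker(φ) = {x ∈ ℤ : x ≡ 0 (mod 23)} = 23ℤ = {0, ±23, ±46, ...}

ker(φ) = 23ℤ


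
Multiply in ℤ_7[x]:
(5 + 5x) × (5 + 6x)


Expand and collect like terms; reduce coefficients mod 7:
x^0: 5·5 = 25 ≡ 4 (mod 7)
x^1: 5·6 + 5·5 = 55 ≡ 6 (mod 7)
x^2: 5·6 = 30 ≡ 2 (mod 7)
Result: 4 + 6x + 2x^2

f · g = 4 + 6x + 2x^2


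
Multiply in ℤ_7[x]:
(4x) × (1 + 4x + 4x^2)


Expand and collect like terms; reduce coefficients mod 7:
x^0: 0·1 = 0 ≡ 0 (mod 7)
x^1: 0·4 + 4·1 = 4 ≡ 4 (mod 7)
x^2: 0·4 + 4·4 = 16 ≡ 2 (mod 7)
x^3: 4·4 = 16 ≡ 2 (mod 7)
Result: 4x + 2x^2 + 2x^3

f · g = 4x + 2x^2 + 2x^3


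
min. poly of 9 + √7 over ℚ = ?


Let α = 9 + √7. Then α - 9 = √7, so (α - 9)² = 7, giving α² - 18α + 74 = 0. Degree 2 and α ∉ ℚ, so this is the minimal polynomial.

Minimal polynomial: x² - 18x + 74


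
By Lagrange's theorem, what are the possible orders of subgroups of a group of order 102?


Lagrange's theorem: |H| divides |G|
|G| = 102
Divisors of 102: 1, 2, 3, 6, 17, 34, 51, 102

Possible subgroup orders: {1, 2, 3, 6, 17, 34, 51, 102}


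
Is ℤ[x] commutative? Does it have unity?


Polynomial ring over ℤ (an integral domain) is a commutative integral domain with unity 1
Commutative: Yes
Integral domain: Yes
Has unity: Yes

ℤ[x]: Commutative=Yes, Unity=Yes


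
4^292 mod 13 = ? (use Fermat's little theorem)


Fermat's little theorem: if p is prime and gcd(a,p)=1, then a^(p-1) ≡ 1 (mod p)
p = 13 is prime, gcd(4,13) = 1
Reduce exponent: 292 mod 12 = 4
So 4^292 ≡ 4^4 (mod 13)
4^4 mod 13 = 9

4^292 ≡ 9 (mod 13)


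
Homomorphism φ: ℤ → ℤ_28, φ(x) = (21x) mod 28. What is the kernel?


Kernel = preimage of identity
ker(φ) = {x ∈ ℤ : 21x ≡ 0 (mod 28)}. gcd(21,28) = 7, so 21x ≡ 0 (mod 28) ⟺ x ≡ 0 (mod 28/7 = 4). Hence ker(φ) = 4ℤ

ker(φ) = 4ℤ


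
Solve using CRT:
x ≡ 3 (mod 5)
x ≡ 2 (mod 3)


m₁ = 5, m₂ = 3, gcd = 1, so CRT applies. M = m₁·m₂ = 15
Let M₁ = M/m₁ = 3, M₂ = M/m₂ = 5
Find y₁ ≡ M₁⁻¹ (mod m₁): 3⁻¹ ≡ 2 (mod 5)
Find y₂ ≡ M₂⁻¹ (mod m₂): 5⁻¹ ≡ 2 (mod 3)
x = a₁·M₁·y₁ + a₂·M₂·y₂ = 3·3·2 + 2·5·2 = 38
Reduce mod 15: x ≡ 8
Check: 8 mod 5 = 3 ✓, 8 mod 3 = 2 ✓

x ≡ 8 (mod 15)


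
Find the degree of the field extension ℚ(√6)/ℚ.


√6 has minimal polynomial x² - 6 (irreducible over ℚ since 6 is squarefree)

[ℚ(√6)/ℚ] = 2


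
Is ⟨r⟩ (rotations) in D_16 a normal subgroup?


H = ⟨r⟩ (rotations) in D_16
The rotation subgroup ⟨r⟩ has index 2 in D_16, so it is normal

Yes, normal subgroup


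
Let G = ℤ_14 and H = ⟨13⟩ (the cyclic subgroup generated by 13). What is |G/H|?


|⟨13⟩| = n / gcd(13, 14) = 14 / 1 = 14
H is normal (ℤ_14 is abelian).
|G/H| = |G| / |H| = 14 / 14 = 1

|G/H| = 1


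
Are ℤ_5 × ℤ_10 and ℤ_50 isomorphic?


Comparing ℤ_5 × ℤ_10 and ℤ_50:
gcd(5,10) = 5 ≠ 1. Max element order in ℤ_5×ℤ_10 is lcm(5,10) = 10 < 50, so it has no element of order 50

No, ℤ_5 × ℤ_10 ≇ ℤ_50


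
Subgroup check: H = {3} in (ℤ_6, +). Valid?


Subgroup test for H = {3} in (ℤ_6, +):
(1) 0 ∈ H? No
(2) Closure: for all a,b ∈ H, (a+b) mod 6 ∈ H? No  [counterexample: 3 + 3 = 0 ∉ H]
(3) Inverses: for all a ∈ H, -a mod 6 ∈ H? Yes

No, H is not a subgroup of ℤ_6


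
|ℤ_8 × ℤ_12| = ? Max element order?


|ℤ_8 × ℤ_12| = 8 × 12 = 96
Max element order = lcm(8,12) = 24
Cyclic? No (gcd=4)

|ℤ_8×ℤ_12| = 96, max element order = 24


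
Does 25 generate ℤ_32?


g generates ℤ_n iff gcd(g, n) = 1
gcd(25, 32) = 1
Since gcd = 1, 25 is a generator.

Yes, 25 generates ℤ_32


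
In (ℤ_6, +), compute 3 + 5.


Operation: addition mod 6
3 + 5 = (a + b) mod 6 with a = 3, b = 5

3 + 5 = 2


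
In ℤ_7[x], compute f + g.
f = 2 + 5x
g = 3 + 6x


Add coefficients mod 7:
x^0: 2 + 3 = 5 (mod 7)
x^1: 5 + 6 = 4 (mod 7)
Result: 5 + 4x

f + g = 5 + 4x


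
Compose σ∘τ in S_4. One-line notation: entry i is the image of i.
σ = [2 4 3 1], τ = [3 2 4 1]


σ∘τ: apply τ first, then σ
1 →τ 3 →σ 3
2 →τ 2 →σ 4
3 →τ 4 →σ 1
4 →τ 1 →σ 2

σ∘τ = [3 4 1 2]


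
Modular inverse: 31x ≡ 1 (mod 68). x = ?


Use the extended Euclidean algorithm to write 1 = 31·s + 68·t; then s mod 68 is the inverse.
Euclidean algorithm:
  31 = 0·68 + 31
  68 = 2·31 + 6
  31 = 5·6 + 1
  6 = 6·1 + 0
gcd(31,68) = 1
Back-substitution gives: 31·(11) + 68·(-5) = 1
So 31⁻¹ ≡ 11 ≡ 11 (mod 68)
Check: 31 × 11 = 341 ≡ 1 (mod 68) ✓

31⁻¹ ≡ 11 (mod 68)


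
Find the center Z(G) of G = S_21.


Z(G) = {g ∈ G | gx = xg for all x ∈ G}
S_n is non-abelian for n ≥ 3; Z(S_21) is trivial

Z(S_21) = {e}


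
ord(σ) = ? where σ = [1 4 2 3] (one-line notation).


Cycle decomposition: (2 4 3)
Cycle lengths: 3
Order = lcm(3) = 3

ord(σ) = 3


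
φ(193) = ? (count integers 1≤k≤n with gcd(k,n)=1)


Factor n: 193 = 193
φ(n) = n · ∏(1 - 1/p) over distinct primes p | n
φ(193) = 193 · (1 - 1/193) = 192

φ(193) = 192


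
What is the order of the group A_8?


|A_n| = n!/2 (even permutations)
|A_8| = 8!/2 = 40320/2 = 20160

|A_8| = 20160


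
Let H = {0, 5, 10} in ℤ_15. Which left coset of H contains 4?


4 + H = {4 + h (mod 15) : h ∈ H}
4+0=4, 4+5=9, 4+10=14

4 + H = {4, 9, 14}


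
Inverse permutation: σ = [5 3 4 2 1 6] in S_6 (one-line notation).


To find σ⁻¹, swap domain and range:
σ(1) = 5 → σ⁻¹(5) = 1
σ(2) = 3 → σ⁻¹(3) = 2
σ(3) = 4 → σ⁻¹(4) = 3
σ(4) = 2 → σ⁻¹(2) = 4
σ(5) = 1 → σ⁻¹(1) = 5
σ(6) = 6 → σ⁻¹(6) = 6

σ⁻¹ = [5 4 2 3 1 6]


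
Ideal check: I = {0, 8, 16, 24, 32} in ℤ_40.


Check ideal conditions for I = {0, 8, 16, 24, 32} in ℤ_40:
(1) I is an additive subgroup? Yes
(2) For r ∈ ℤ_40 and a ∈ I: r·a ∈ I? Yes

Yes, I is an ideal of ℤ_40


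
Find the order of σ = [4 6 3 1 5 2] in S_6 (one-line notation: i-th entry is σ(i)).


Cycle decomposition: (1 4) (2 6)
Cycle lengths: 2, 2
Order = lcm(2, 2) = 2

ord(σ) = 2


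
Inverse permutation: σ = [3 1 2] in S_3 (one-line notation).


To find σ⁻¹, swap domain and range:
σ(1) = 3 → σ⁻¹(3) = 1
σ(2) = 1 → σ⁻¹(1) = 2
σ(3) = 2 → σ⁻¹(2) = 3

σ⁻¹ = [2 3 1]


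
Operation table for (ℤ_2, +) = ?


Elements: {0, 1}
Operation: addition mod 2
Entry (a, b) = (a + b) mod 2

Cayley table:
  | 0 | 1
0 | 0 | 1
1 | 1 | 0


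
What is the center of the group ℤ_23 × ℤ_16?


Z(G) = {g ∈ G | gx = xg for all x ∈ G}
Direct product of abelian groups is abelian, so Z(G) = G

Z(ℤ_23 × ℤ_16) = ℤ_23 × ℤ_16


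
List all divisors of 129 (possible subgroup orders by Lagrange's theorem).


Lagrange's theorem: |H| divides |G|
|G| = 129
Divisors of 129: 1, 3, 43, 129

Possible subgroup orders: {1, 3, 43, 129}


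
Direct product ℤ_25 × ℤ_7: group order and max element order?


|ℤ_25 × ℤ_7| = 25 × 7 = 175
Max element order = lcm(25,7) = 175
Cyclic? Yes (gcd=1)

|ℤ_25×ℤ_7| = 175, max element order = 175


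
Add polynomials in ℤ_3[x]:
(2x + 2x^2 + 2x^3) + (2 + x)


Add coefficients mod 3:
x^0: 0 + 2 = 2 (mod 3)
x^1: 2 + 1 = 0 (mod 3)
x^2: 2 + 0 = 2 (mod 3)
x^3: 2 + 0 = 2 (mod 3)
Result: 2 + 2x^2 + 2x^3

f + g = 2 + 2x^2 + 2x^3


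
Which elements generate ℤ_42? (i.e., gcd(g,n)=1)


g generates ℤ_n iff gcd(g,n) = 1
Prime factors of 42: 2, 3, 7
Generators are g ∈ {1,...,41} not divisible by any of these primes.
Generators: {1, 5, 11, 13, 17, 19, 23, 25, 29, 31, 37, 41}
Number of generators = φ(42) = 12

Generators of ℤ_42 = {1, 5, 11, 13, 17, 19, 23, 25, 29, 31, 37, 41}


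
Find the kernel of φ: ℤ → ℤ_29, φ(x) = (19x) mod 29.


Kernel = preimage of identity
ker(φ) = {x ∈ ℤ : 19x ≡ 0 (mod 29)}. gcd(19,29) = 1, so 19x ≡ 0 (mod 29) ⟺ x ≡ 0 (mod 29/1 = 29). Hence ker(φ) = 29ℤ

ker(φ) = 29ℤ


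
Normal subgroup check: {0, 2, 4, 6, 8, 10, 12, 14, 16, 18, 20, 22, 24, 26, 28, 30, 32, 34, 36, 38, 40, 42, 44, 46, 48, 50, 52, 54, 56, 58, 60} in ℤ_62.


H = {0, 2, 4, 6, 8, 10, 12, 14, 16, 18, 20, 22, 24, 26, 28, 30, 32, 34, 36, 38, 40, 42, 44, 46, 48, 50, 52, 54, 56, 58, 60} in ℤ_62
ℤ_62 is abelian; every subgroup of an abelian group is normal

Yes, normal subgroup


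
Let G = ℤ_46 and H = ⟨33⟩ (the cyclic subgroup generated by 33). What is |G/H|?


|⟨33⟩| = n / gcd(33, 46) = 46 / 1 = 46
H is normal (ℤ_46 is abelian).
|G/H| = |G| / |H| = 46 / 46 = 1

|G/H| = 1


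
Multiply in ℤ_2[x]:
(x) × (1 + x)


Expand and collect like terms; reduce coefficients mod 2:
x^0: 0·1 = 0 ≡ 0 (mod 2)
x^1: 0·1 + 1·1 = 1 ≡ 1 (mod 2)
x^2: 1·1 = 1 ≡ 1 (mod 2)
Result: x + x^2

f · g = x + x^2


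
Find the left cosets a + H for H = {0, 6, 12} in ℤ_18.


H = {0, 6, 12}, |H| = 3
Number of cosets = |G|/|H| = 18/3 = 6
0 + H = {0, 6, 12}
1 + H = {1, 7, 13}
2 + H = {2, 8, 14}
3 + H = {3, 9, 15}
4 + H = {4, 10, 16}
5 + H = {5, 11, 17}

Cosets: 0+H={0,6,12}; 1+H={1,7,13}; 2+H={2,8,14}; 3+H={3,9,15}; 4+H={4,10,16}; 5+H={5,11,17}


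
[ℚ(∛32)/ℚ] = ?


∛32 has minimal polynomial x³ - 32 (irreducible over ℚ since 32 is not a perfect cube)

[ℚ(∛32)/ℚ] = 3


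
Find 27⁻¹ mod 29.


Use the extended Euclidean algorithm to write 1 = 27·s + 29·t; then s mod 29 is the inverse.
Euclidean algorithm:
  27 = 0·29 + 27
  29 = 1·27 + 2
  27 = 13·2 + 1
  2 = 2·1 + 0
gcd(27,29) = 1
Back-substitution gives: 27·(14) + 29·(-13) = 1
So 27⁻¹ ≡ 14 ≡ 14 (mod 29)
Check: 27 × 14 = 378 ≡ 1 (mod 29) ✓

27⁻¹ ≡ 14 (mod 29)


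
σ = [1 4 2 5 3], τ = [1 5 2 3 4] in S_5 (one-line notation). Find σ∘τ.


σ∘τ: apply τ first, then σ
1 →τ 1 →σ 1
2 →τ 5 →σ 3
3 →τ 2 →σ 4
4 →τ 3 →σ 2
5 →τ 4 →σ 5

σ∘τ = [1 3 4 2 5]


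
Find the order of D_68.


|D_n| = 2n (n rotations and n reflections)
|D_68| = 2×68 = 136

|D_68| = 136


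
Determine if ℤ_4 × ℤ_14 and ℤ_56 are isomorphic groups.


Comparing ℤ_4 × ℤ_14 and ℤ_56:
gcd(4,14) = 2 ≠ 1. Max element order in ℤ_4×ℤ_14 is lcm(4,14) = 28 < 56, so it has no element of order 56

No, ℤ_4 × ℤ_14 ≇ ℤ_56


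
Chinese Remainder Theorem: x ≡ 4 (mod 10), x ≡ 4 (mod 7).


m₁ = 10, m₂ = 7, gcd = 1, so CRT applies. M = m₁·m₂ = 70
Let M₁ = M/m₁ = 7, M₂ = M/m₂ = 10
Find y₁ ≡ M₁⁻¹ (mod m₁): 7⁻¹ ≡ 3 (mod 10)
Find y₂ ≡ M₂⁻¹ (mod m₂): 10⁻¹ ≡ 5 (mod 7)
x = a₁·M₁·y₁ + a₂·M₂·y₂ = 4·7·3 + 4·10·5 = 284
Reduce mod 70: x ≡ 4
Check: 4 mod 10 = 4 ✓, 4 mod 7 = 4 ✓

x ≡ 4 (mod 70)


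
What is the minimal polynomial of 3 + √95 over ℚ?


Let α = 3 + √95. Then α - 3 = √95, so (α - 3)² = 95, giving α² - 6α - 86 = 0. Degree 2 and α ∉ ℚ, so this is the minimal polynomial.

Minimal polynomial: x² - 6x - 86


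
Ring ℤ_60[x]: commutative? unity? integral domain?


ℤ_60 has zero divisors (2·30 ≡ 0), and these lift to constant zero divisors in ℤ_60[x]; so not an integral domain
Commutative: Yes
Integral domain: No
Has unity: Yes

ℤ_60[x]: Commutative=Yes, Unity=Yes


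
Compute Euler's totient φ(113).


Factor n: 113 = 113
φ(n) = n · ∏(1 - 1/p) over distinct primes p | n
φ(113) = 113 · (1 - 1/113) = 112

φ(113) = 112


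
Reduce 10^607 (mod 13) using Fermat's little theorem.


Fermat's little theorem: if p is prime and gcd(a,p)=1, then a^(p-1) ≡ 1 (mod p)
p = 13 is prime, gcd(10,13) = 1
Reduce exponent: 607 mod 12 = 7
So 10^607 ≡ 10^7 (mod 13)
10^7 mod 13 = 10

10^607 ≡ 10 (mod 13)


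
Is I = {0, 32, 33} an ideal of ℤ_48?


Check ideal conditions for I = {0, 32, 33} in ℤ_48:
(1) I is an additive subgroup? No
(2) For r ∈ ℤ_48 and a ∈ I: r·a ∈ I? No  [counterexample: r=2, a=32, r·a mod 48 = 16 ∉ I]

No, I is not an ideal of ℤ_48


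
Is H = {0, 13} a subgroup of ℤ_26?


Subgroup test for H = {0, 13} in (ℤ_26, +):
(1) 0 ∈ H? Yes
(2) Closure: for all a,b ∈ H, (a+b) mod 26 ∈ H? Yes
(3) Inverses: for all a ∈ H, -a mod 26 ∈ H? Yes

Yes, H is a subgroup of ℤ_26


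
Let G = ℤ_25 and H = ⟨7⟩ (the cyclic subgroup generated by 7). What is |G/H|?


|⟨7⟩| = n / gcd(7, 25) = 25 / 1 = 25
H is normal (ℤ_25 is abelian).
|G/H| = |G| / |H| = 25 / 25 = 1

|G/H| = 1


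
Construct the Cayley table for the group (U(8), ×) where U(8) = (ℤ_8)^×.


Elements: {1, 3, 5, 7}
Operation: multiplication mod 8
Entry (a, b) = (a × b) mod 8

Cayley table:
  | 1 | 3 | 5 | 7
1 | 1 | 3 | 5 | 7
3 | 3 | 1 | 7 | 5
5 | 5 | 7 | 1 | 3
7 | 7 | 5 | 3 | 1


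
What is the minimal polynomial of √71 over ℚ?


√71 satisfies x² - 71 = 0, irreducible over ℚ since 71 is squarefree

Minimal polynomial: x² - 71


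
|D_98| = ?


|D_n| = 2n (n rotations and n reflections)
|D_98| = 2×98 = 196

|D_98| = 196


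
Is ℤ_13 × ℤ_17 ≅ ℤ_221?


Comparing ℤ_13 × ℤ_17 and ℤ_221:
gcd(13,17) = 1, so ℤ_13 × ℤ_17 ≅ ℤ_221 (CRT)

Yes, ℤ_13 × ℤ_17 ≅ ℤ_221


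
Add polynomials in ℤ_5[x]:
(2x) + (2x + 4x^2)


Add coefficients mod 5:
x^0: 0 + 0 = 0 (mod 5)
x^1: 2 + 2 = 4 (mod 5)
x^2: 0 + 4 = 4 (mod 5)
Result: 4x + 4x^2

f + g = 4x + 4x^2


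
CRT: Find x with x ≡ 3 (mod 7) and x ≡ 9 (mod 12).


m₁ = 7, m₂ = 12, gcd = 1, so CRT applies. M = m₁·m₂ = 84
Let M₁ = M/m₁ = 12, M₂ = M/m₂ = 7
Find y₁ ≡ M₁⁻¹ (mod m₁): 12⁻¹ ≡ 3 (mod 7)
Find y₂ ≡ M₂⁻¹ (mod m₂): 7⁻¹ ≡ 7 (mod 12)
x = a₁·M₁·y₁ + a₂·M₂·y₂ = 3·12·3 + 9·7·7 = 549
Reduce mod 84: x ≡ 45
Check: 45 mod 7 = 3 ✓, 45 mod 12 = 9 ✓

x ≡ 45 (mod 84)


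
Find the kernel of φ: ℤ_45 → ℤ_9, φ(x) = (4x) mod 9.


Kernel = preimage of identity
ker(φ) = {x ∈ ℤ_45 : 4x ≡ 0 (mod 9)}. Since 9 | 45, φ is well-defined. The kernel is the cyclic subgroup ⟨9⟩ of ℤ_45 (order 5), i.e. {0, 9, 18, 27, 36}

ker(φ) = {0, 9, 18, 27, 36}


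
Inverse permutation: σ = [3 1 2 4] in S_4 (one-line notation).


To find σ⁻¹, swap domain and range:
σ(1) = 3 → σ⁻¹(3) = 1
σ(2) = 1 → σ⁻¹(1) = 2
σ(3) = 2 → σ⁻¹(2) = 3
σ(4) = 4 → σ⁻¹(4) = 4

σ⁻¹ = [2 3 1 4]


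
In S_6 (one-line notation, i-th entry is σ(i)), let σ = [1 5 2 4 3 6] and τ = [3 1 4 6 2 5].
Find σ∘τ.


σ∘τ: apply τ first, then σ
1 →τ 3 →σ 2
2 →τ 1 →σ 1
3 →τ 4 →σ 4
4 →τ 6 →σ 6
5 →τ 2 →σ 5
6 →τ 5 →σ 3

σ∘τ = [2 1 4 6 5 3]


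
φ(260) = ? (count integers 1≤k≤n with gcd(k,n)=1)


Factor n: 260 = 2^2 × 5 × 13
φ(n) = n · ∏(1 - 1/p) over distinct primes p | n
φ(260) = 260 · (1 - 1/2) · (1 - 1/5) · (1 - 1/13) = 96

φ(260) = 96


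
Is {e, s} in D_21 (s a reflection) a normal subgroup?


H = {e, s} in D_21 (s a reflection)
r·s·r⁻¹ = sr⁻² ≠ s for n ≥ 3, so {e, s} is not closed under conjugation

No, not a normal subgroup


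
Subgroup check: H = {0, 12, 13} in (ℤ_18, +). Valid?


Subgroup test for H = {0, 12, 13} in (ℤ_18, +):
(1) 0 ∈ H? Yes
(2) Closure: for all a,b ∈ H, (a+b) mod 18 ∈ H? No  [counterexample: 12 + 12 = 6 ∉ H]
(3) Inverses: for all a ∈ H, -a mod 18 ∈ H? No

No, H is not a subgroup of ℤ_18


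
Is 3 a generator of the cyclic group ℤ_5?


g generates ℤ_n iff gcd(g, n) = 1
gcd(3, 5) = 1
Since gcd = 1, 3 is a generator.

Yes, 3 generates ℤ_5


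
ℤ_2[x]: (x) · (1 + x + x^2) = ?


Expand and collect like terms; reduce coefficients mod 2:
x^0: 0·1 = 0 ≡ 0 (mod 2)
x^1: 0·1 + 1·1 = 1 ≡ 1 (mod 2)
x^2: 0·1 + 1·1 = 1 ≡ 1 (mod 2)
x^3: 1·1 = 1 ≡ 1 (mod 2)
Result: x + x^2 + x^3

f · g = x + x^2 + x^3


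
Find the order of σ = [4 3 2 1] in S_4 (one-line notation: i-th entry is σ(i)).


Cycle decomposition: (1 4) (2 3)
Cycle lengths: 2, 2
Order = lcm(2, 2) = 2

ord(σ) = 2


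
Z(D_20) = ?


Z(G) = {g ∈ G | gx = xg for all x ∈ G}
For even n, Z(D_n) = {e, r^(n/2)}: the 180° rotation r^10 commutes with every reflection and rotation

Z(D_20) = {e, r^10}


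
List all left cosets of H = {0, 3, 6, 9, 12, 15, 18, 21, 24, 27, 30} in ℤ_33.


H = {0, 3, 6, 9, 12, 15, 18, 21, 24, 27, 30}, |H| = 11
Number of cosets = |G|/|H| = 33/11 = 3
0 + H = {0, 3, 6, 9, 12, 15, 18, 21, 24, 27, 30}
1 + H = {1, 4, 7, 10, 13, 16, 19, 22, 25, 28, 31}
2 + H = {2, 5, 8, 11, 14, 17, 20, 23, 26, 29, 32}

Cosets: 0+H={0,3,6,9,12,15,18,21,24,27,30}; 1+H={1,4,7,10,13,16,19,22,25,28,31}; 2+H={2,5,8,11,14,17,20,23,26,29,32}


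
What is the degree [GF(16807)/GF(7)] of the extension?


GF(16807) = GF(7^5), so the extension degree is 5

[GF(16807)/GF(7)] = 5


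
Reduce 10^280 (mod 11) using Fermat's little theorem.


Fermat's little theorem: if p is prime and gcd(a,p)=1, then a^(p-1) ≡ 1 (mod p)
p = 11 is prime, gcd(10,11) = 1
Reduce exponent: 280 mod 10 = 0
So 10^280 ≡ 10^0 (mod 11)
10^0 = 1

10^280 ≡ 1 (mod 11)


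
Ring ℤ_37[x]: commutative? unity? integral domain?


ℤ_37 is a field (n prime), so ℤ_37[x] is a commutative integral domain with unity
Commutative: Yes
Integral domain: Yes
Has unity: Yes

ℤ_37[x]: Commutative=Yes, Unity=Yes


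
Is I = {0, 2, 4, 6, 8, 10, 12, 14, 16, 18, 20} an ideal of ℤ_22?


Check ideal conditions for I = {0, 2, 4, 6, 8, 10, 12, 14, 16, 18, 20} in ℤ_22:
(1) I is an additive subgroup? Yes
(2) For r ∈ ℤ_22 and a ∈ I: r·a ∈ I? Yes

Yes, I is an ideal of ℤ_22


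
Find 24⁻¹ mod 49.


Use the extended Euclidean algorithm to write 1 = 24·s + 49·t; then s mod 49 is the inverse.
Euclidean algorithm:
  24 = 0·49 + 24
  49 = 2·24 + 1
  24 = 24·1 + 0
gcd(24,49) = 1
Back-substitution gives: 24·(-2) + 49·(1) = 1
So 24⁻¹ ≡ -2 ≡ 47 (mod 49)
Check: 24 × 47 = 1128 ≡ 1 (mod 49) ✓

24⁻¹ ≡ 47 (mod 49)


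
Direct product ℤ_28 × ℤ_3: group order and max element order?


|ℤ_28 × ℤ_3| = 28 × 3 = 84
Max element order = lcm(28,3) = 84
Cyclic? Yes (gcd=1)

|ℤ_28×ℤ_3| = 84, max element order = 84


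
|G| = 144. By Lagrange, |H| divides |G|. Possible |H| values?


Lagrange's theorem: |H| divides |G|
|G| = 144
Divisors of 144: 1, 2, 3, 4, 6, 8, 9, 12, 16, 18, 24, 36, 48, 72, 144

Possible subgroup orders: {1, 2, 3, 4, 6, 8, 9, 12, 16, 18, 24, 36, 48, 72, 144}


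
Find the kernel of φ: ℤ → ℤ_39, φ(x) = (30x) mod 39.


Kernel = preimage of identity
ker(φ) = {x ∈ ℤ : 30x ≡ 0 (mod 39)}. gcd(30,39) = 3, so 30x ≡ 0 (mod 39) ⟺ x ≡ 0 (mod 39/3 = 13). Hence ker(φ) = 13ℤ

ker(φ) = 13ℤ


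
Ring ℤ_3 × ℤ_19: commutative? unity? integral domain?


Direct product ring; commutative with unity (1,1); but (1,0)·(0,1) = (0,0) gives zero divisors, so not an integral domain
Commutative: Yes
Integral domain: No
Has unity: Yes

ℤ_3 × ℤ_19: Commutative=Yes, Unity=Yes


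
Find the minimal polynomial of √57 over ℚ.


√57 satisfies x² - 57 = 0, irreducible over ℚ since 57 is squarefree

Minimal polynomial: x² - 57


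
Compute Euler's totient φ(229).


Factor n: 229 = 229
φ(n) = n · ∏(1 - 1/p) over distinct primes p | n
φ(229) = 229 · (1 - 1/229) = 228

φ(229) = 228


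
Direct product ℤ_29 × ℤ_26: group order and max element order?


|ℤ_29 × ℤ_26| = 29 × 26 = 754
Max element order = lcm(29,26) = 754
Cyclic? Yes (gcd=1)

|ℤ_29×ℤ_26| = 754, max element order = 754


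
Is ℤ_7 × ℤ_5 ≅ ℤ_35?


Comparing ℤ_7 × ℤ_5 and ℤ_35:
gcd(7,5) = 1, so ℤ_7 × ℤ_5 ≅ ℤ_35 (CRT)

Yes, ℤ_7 × ℤ_5 ≅ ℤ_35


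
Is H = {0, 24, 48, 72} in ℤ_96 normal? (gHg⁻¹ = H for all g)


H = {0, 24, 48, 72} in ℤ_96
ℤ_96 is abelian; every subgroup of an abelian group is normal

Yes, normal subgroup


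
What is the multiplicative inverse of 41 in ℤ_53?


Use the extended Euclidean algorithm to write 1 = 41·s + 53·t; then s mod 53 is the inverse.
Euclidean algorithm:
  41 = 0·53 + 41
  53 = 1·41 + 12
  41 = 3·12 + 5
  12 = 2·5 + 2
  5 = 2·2 + 1
  2 = 2·1 + 0
gcd(41,53) = 1
Back-substitution gives: 41·(22) + 53·(-17) = 1
So 41⁻¹ ≡ 22 ≡ 22 (mod 53)
Check: 41 × 22 = 902 ≡ 1 (mod 53) ✓

41⁻¹ ≡ 22 (mod 53)


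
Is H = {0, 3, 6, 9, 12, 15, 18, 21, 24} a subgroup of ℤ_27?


Subgroup test for H = {0, 3, 6, 9, 12, 15, 18, 21, 24} in (ℤ_27, +):
(1) 0 ∈ H? Yes
(2) Closure: for all a,b ∈ H, (a+b) mod 27 ∈ H? Yes
(3) Inverses: for all a ∈ H, -a mod 27 ∈ H? Yes

Yes, H is a subgroup of ℤ_27


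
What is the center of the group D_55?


Z(G) = {g ∈ G | gx = xg for all x ∈ G}
For odd n, Z(D_n) = {e}: no nontrivial rotation commutes with all reflections

Z(D_55) = {e}


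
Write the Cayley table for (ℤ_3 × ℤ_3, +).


Elements: {(0,0), (0,1), (0,2), (1,0), (1,1), (1,2), (2,0), (2,1), (2,2)}
Operation: componentwise addition mod (3, 3)
Entry (a, b) = ((a₁+b₁) mod 3, (a₂+b₂) mod 3)

Cayley table:
      | (0,0) | (0,1) | (0,2) | (1,0) | (1,1) | (1,2) | (2,0) | (2,1) | (2,2)
(0,0) | (0,0) | (0,1) | (0,2) | (1,0) | (1,1) | (1,2) | (2,0) | (2,1) | (2,2)
(0,1) | (0,1) | (0,2) | (0,0) | (1,1) | (1,2) | (1,0) | (2,1) | (2,2) | (2,0)
(0,2) | (0,2) | (0,0) | (0,1) | (1,2) | (1,0) | (1,1) | (2,2) | (2,0) | (2,1)
(1,0) | (1,0) | (1,1) | (1,2) | (2,0) | (2,1) | (2,2) | (0,0) | (0,1) | (0,2)
(1,1) | (1,1) | (1,2) | (1,0) | (2,1) | (2,2) | (2,0) | (0,1) | (0,2) | (0,0)
(1,2) | (1,2) | (1,0) | (1,1) | (2,2) | (2,0) | (2,1) | (0,2) | (0,0) | (0,1)
(2,0) | (2,0) | (2,1) | (2,2) | (0,0) | (0,1) | (0,2) | (1,0) | (1,1) | (1,2)
(2,1) | (2,1) | (2,2) | (2,0) | (0,1) | (0,2) | (0,0) | (1,1) | (1,2) | (1,0)
(2,2) | (2,2) | (2,0) | (2,1) | (0,2) | (0,0) | (0,1) | (1,2) | (1,0) | (1,1)


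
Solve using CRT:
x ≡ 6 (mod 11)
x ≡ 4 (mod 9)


m₁ = 11, m₂ = 9, gcd = 1, so CRT applies. M = m₁·m₂ = 99
Let M₁ = M/m₁ = 9, M₂ = M/m₂ = 11
Find y₁ ≡ M₁⁻¹ (mod m₁): 9⁻¹ ≡ 5 (mod 11)
Find y₂ ≡ M₂⁻¹ (mod m₂): 11⁻¹ ≡ 5 (mod 9)
x = a₁·M₁·y₁ + a₂·M₂·y₂ = 6·9·5 + 4·11·5 = 490
Reduce mod 99: x ≡ 94
Check: 94 mod 11 = 6 ✓, 94 mod 9 = 4 ✓

x ≡ 94 (mod 99)


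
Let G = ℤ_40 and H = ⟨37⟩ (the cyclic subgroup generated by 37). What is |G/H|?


|⟨37⟩| = n / gcd(37, 40) = 40 / 1 = 40
H is normal (ℤ_40 is abelian).
|G/H| = |G| / |H| = 40 / 40 = 1

|G/H| = 1


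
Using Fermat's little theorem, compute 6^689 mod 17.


Fermat's little theorem: if p is prime and gcd(a,p)=1, then a^(p-1) ≡ 1 (mod p)
p = 17 is prime, gcd(6,17) = 1
Reduce exponent: 689 mod 16 = 1
So 6^689 ≡ 6^1 (mod 17)
6^1 mod 17 = 6

6^689 ≡ 6 (mod 17)


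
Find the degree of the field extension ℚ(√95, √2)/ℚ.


[ℚ(√95,√2):ℚ] = [ℚ(√95,√2):ℚ(√95)]·[ℚ(√95):ℚ] = 2·2 = 4

[ℚ(√95, √2)/ℚ] = 4


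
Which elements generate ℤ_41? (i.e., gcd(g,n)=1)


g generates ℤ_n iff gcd(g,n) = 1
Prime factors of 41: 41
Generators are g ∈ {1,...,40} not divisible by any of these primes.
Generators: {1, 2, 3, 4, 5, 6, 7, 8, 9, 10, 11, 12, 13, 14, 15, 16, 17, 18, 19, 20, 21, 22, 23, 24, 25, 26, 27, 28, 29, 30, 31, 32, 33, 34, 35, 36, 37, 38, 39, 40}
Number of generators = φ(41) = 40

Generators of ℤ_41 = {1, 2, 3, 4, 5, 6, 7, 8, 9, 10, 11, 12, 13, 14, 15, 16, 17, 18, 19, 20, 21, 22, 23, 24, 25, 26, 27, 28, 29, 30, 31, 32, 33, 34, 35, 36, 37, 38, 39, 40}


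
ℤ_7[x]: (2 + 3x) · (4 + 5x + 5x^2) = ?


Expand and collect like terms; reduce coefficients mod 7:
x^0: 2·4 = 8 ≡ 1 (mod 7)
x^1: 2·5 + 3·4 = 22 ≡ 1 (mod 7)
x^2: 2·5 + 3·5 = 25 ≡ 4 (mod 7)
x^3: 3·5 = 15 ≡ 1 (mod 7)
Result: 1 + x + 4x^2 + x^3

f · g = 1 + x + 4x^2 + x^3


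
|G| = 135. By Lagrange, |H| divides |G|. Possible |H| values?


Lagrange's theorem: |H| divides |G|
|G| = 135
Divisors of 135: 1, 3, 5, 9, 15, 27, 45, 135

Possible subgroup orders: {1, 3, 5, 9, 15, 27, 45, 135}


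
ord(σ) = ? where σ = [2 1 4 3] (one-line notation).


Cycle decomposition: (1 2) (3 4)
Cycle lengths: 2, 2
Order = lcm(2, 2) = 2

ord(σ) = 2


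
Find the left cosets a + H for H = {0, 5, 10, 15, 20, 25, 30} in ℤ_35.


H = {0, 5, 10, 15, 20, 25, 30}, |H| = 7
Number of cosets = |G|/|H| = 35/7 = 5
0 + H = {0, 5, 10, 15, 20, 25, 30}
1 + H = {1, 6, 11, 16, 21, 26, 31}
2 + H = {2, 7, 12, 17, 22, 27, 32}
3 + H = {3, 8, 13, 18, 23, 28, 33}
4 + H = {4, 9, 14, 19, 24, 29, 34}

Cosets: 0+H={0,5,10,15,20,25,30}; 1+H={1,6,11,16,21,26,31}; 2+H={2,7,12,17,22,27,32}; 3+H={3,8,13,18,23,28,33}; 4+H={4,9,14,19,24,29,34}


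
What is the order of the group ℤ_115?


ℤ_n has n elements.

|ℤ_115| = 115


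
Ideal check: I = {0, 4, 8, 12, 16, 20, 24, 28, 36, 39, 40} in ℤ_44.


Check ideal conditions for I = {0, 4, 8, 12, 16, 20, 24, 28, 36, 39, 40} in ℤ_44:
(1) I is an additive subgroup? No
(2) For r ∈ ℤ_44 and a ∈ I: r·a ∈ I? No  [counterexample: r=2, a=16, r·a mod 44 = 32 ∉ I]

No, I is not an ideal of ℤ_44


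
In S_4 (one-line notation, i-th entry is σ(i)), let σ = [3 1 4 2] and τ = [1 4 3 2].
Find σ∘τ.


σ∘τ: apply τ first, then σ
1 →τ 1 →σ 3
2 →τ 4 →σ 2
3 →τ 3 →σ 4
4 →τ 2 →σ 1

σ∘τ = [3 2 4 1]


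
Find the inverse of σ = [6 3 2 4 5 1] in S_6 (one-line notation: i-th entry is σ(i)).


To find σ⁻¹, swap domain and range:
σ(1) = 6 → σ⁻¹(6) = 1
σ(2) = 3 → σ⁻¹(3) = 2
σ(3) = 2 → σ⁻¹(2) = 3
σ(4) = 4 → σ⁻¹(4) = 4
σ(5) = 5 → σ⁻¹(5) = 5
σ(6) = 1 → σ⁻¹(1) = 6

σ⁻¹ = [6 3 2 4 5 1]


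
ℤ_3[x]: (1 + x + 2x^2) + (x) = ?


Add coefficients mod 3:
x^0: 1 + 0 = 1 (mod 3)
x^1: 1 + 1 = 2 (mod 3)
x^2: 2 + 0 = 2 (mod 3)
Result: 1 + 2x + 2x^2

f + g = 1 + 2x + 2x^2


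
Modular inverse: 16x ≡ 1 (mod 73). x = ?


Use the extended Euclidean algorithm to write 1 = 16·s + 73·t; then s mod 73 is the inverse.
Euclidean algorithm:
  16 = 0·73 + 16
  73 = 4·16 + 9
  16 = 1·9 + 7
  9 = 1·7 + 2
  7 = 3·2 + 1
  2 = 2·1 + 0
gcd(16,73) = 1
Back-substitution gives: 16·(32) + 73·(-7) = 1
So 16⁻¹ ≡ 32 ≡ 32 (mod 73)
Check: 16 × 32 = 512 ≡ 1 (mod 73) ✓

16⁻¹ ≡ 32 (mod 73)


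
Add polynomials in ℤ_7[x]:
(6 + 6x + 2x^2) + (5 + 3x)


Add coefficients mod 7:
x^0: 6 + 5 = 4 (mod 7)
x^1: 6 + 3 = 2 (mod 7)
x^2: 2 + 0 = 2 (mod 7)
Result: 4 + 2x + 2x^2

f + g = 4 + 2x + 2x^2


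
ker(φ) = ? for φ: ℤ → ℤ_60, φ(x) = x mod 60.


Kernel = preimage of identity
ker(φ) = {x ∈ ℤ : x ≡ 0 (mod 60)} = 60ℤ = {0, ±60, ±120, ...}

ker(φ) = 60ℤ


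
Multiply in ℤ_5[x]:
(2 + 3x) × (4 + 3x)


Expand and collect like terms; reduce coefficients mod 5:
x^0: 2·4 = 8 ≡ 3 (mod 5)
x^1: 2·3 + 3·4 = 18 ≡ 3 (mod 5)
x^2: 3·3 = 9 ≡ 4 (mod 5)
Result: 3 + 3x + 4x^2

f · g = 3 + 3x + 4x^2


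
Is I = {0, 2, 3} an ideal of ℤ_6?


Check ideal conditions for I = {0, 2, 3} in ℤ_6:
(1) I is an additive subgroup? No
(2) For r ∈ ℤ_6 and a ∈ I: r·a ∈ I? No  [counterexample: r=2, a=2, r·a mod 6 = 4 ∉ I]

No, I is not an ideal of ℤ_6


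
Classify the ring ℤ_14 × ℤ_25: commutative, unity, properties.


Direct product ring; commutative with unity (1,1); but (1,0)·(0,1) = (0,0) gives zero divisors, so not an integral domain
Commutative: Yes
Integral domain: No
Has unity: Yes

ℤ_14 × ℤ_25: Commutative=Yes, Unity=Yes


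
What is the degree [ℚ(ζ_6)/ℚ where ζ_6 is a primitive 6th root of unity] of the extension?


[ℚ(ζ_n):ℚ] = deg Φ_n(x) = φ(n). Here φ(6) = 2

[ℚ(ζ_6)/ℚ where ζ_6 is a primitive 6th root of unity] = 2


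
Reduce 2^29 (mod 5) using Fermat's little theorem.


Fermat's little theorem: if p is prime and gcd(a,p)=1, then a^(p-1) ≡ 1 (mod p)
p = 5 is prime, gcd(2,5) = 1
Reduce exponent: 29 mod 4 = 1
So 2^29 ≡ 2^1 (mod 5)
2^1 mod 5 = 2

2^29 ≡ 2 (mod 5)


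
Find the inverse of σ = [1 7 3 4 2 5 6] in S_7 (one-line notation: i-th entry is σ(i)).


To find σ⁻¹, swap domain and range:
σ(1) = 1 → σ⁻¹(1) = 1
σ(2) = 7 → σ⁻¹(7) = 2
σ(3) = 3 → σ⁻¹(3) = 3
σ(4) = 4 → σ⁻¹(4) = 4
σ(5) = 2 → σ⁻¹(2) = 5
σ(6) = 5 → σ⁻¹(5) = 6
σ(7) = 6 → σ⁻¹(6) = 7

σ⁻¹ = [1 5 3 4 6 7 2]


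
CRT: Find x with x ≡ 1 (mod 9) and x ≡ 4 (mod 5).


m₁ = 9, m₂ = 5, gcd = 1, so CRT applies. M = m₁·m₂ = 45
Let M₁ = M/m₁ = 5, M₂ = M/m₂ = 9
Find y₁ ≡ M₁⁻¹ (mod m₁): 5⁻¹ ≡ 2 (mod 9)
Find y₂ ≡ M₂⁻¹ (mod m₂): 9⁻¹ ≡ 4 (mod 5)
x = a₁·M₁·y₁ + a₂·M₂·y₂ = 1·5·2 + 4·9·4 = 154
Reduce mod 45: x ≡ 19
Check: 19 mod 9 = 1 ✓, 19 mod 5 = 4 ✓

x ≡ 19 (mod 45)
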